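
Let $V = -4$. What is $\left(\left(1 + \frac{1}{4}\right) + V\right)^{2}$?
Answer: $\frac{121}{16} \approx 7.5625$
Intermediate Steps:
$\left(\left(1 + \frac{1}{4}\right) + V\right)^{2} = \left(\left(1 + \frac{1}{4}\right) - 4\right)^{2} = \left(\frac{5}{4} - 4\right)^{2} = \left(- \frac{11}{4}\right)^{2} = \frac{121}{16}$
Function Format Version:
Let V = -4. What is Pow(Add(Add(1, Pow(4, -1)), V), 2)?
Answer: Rational(121, 16) ≈ 7.5625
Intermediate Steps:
Pow(Add(Add(1, Pow(4, -1)), V), 2) = Pow(Add(Add(1, Pow(4, -1)), -4), 2) = Pow(Add(Add(1, Rational(1, 4)), -4), 2) = Pow(Add(Rational(5, 4), -4), 2) = Pow(Rational(-11, 4), 2) = Rational(121, 16)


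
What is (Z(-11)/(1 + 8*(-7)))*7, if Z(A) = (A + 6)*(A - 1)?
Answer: -84/11 ≈ -7.6364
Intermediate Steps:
Z(A) = (-1 + A)*(6 + A) (Z(A) = (6 + A)*(-1 + A) = (-1 + A)*(6 + A))
(Z(-11)/(1 + 8*(-7)))*7 = ((-6 + (-11)² + 5*(-11))/(1 + 8*(-7)))*7 = ((-6 + 121 - 55)/(1 - 56))*7 = (60/(-55))*7 = (60*(-1/55))*7 = -12/11*7 = -84/11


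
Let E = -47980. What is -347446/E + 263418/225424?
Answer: 11370182843/1351980440 ≈ 8.4100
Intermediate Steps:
-347446/E + 263418/225424 = -347446/(-47980) + 263418/225424 = -347446*(-1/47980) + 263418*(1/225424) = 173723/23990 + 131709/112712 = 11370182843/1351980440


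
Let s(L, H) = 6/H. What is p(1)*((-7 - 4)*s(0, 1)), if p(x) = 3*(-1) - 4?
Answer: 462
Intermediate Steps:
p(x) = -7 (p(x) = -3 - 4 = -7)
p(1)*((-7 - 4)*s(0, 1)) = -7*(-7 - 4)*6/1 = -(-77)*6*1 = -(-77)*6 = -7*(-66) = 462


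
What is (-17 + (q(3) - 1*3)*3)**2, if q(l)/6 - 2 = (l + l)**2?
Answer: 432964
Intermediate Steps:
q(l) = 12 + 24*l**2 (q(l) = 12 + 6*(l + l)**2 = 12 + 6*(2*l)**2 = 12 + 6*(4*l**2) = 12 + 24*l**2)
(-17 + (q(3) - 1*3)*3)**2 = (-17 + ((12 + 24*3**2) - 1*3)*3)**2 = (-17 + ((12 + 24*9) - 3)*3)**2 = (-17 + ((12 + 216) - 3)*3)**2 = (-17 + (228 - 3)*3)**2 = (-17 + 225*3)**2 = (-17 + 675)**2 = 658**2 = 432964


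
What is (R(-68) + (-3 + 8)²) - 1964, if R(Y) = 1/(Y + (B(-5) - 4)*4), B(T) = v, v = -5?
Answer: -201657/104 ≈ -1939.0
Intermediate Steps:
B(T) = -5
R(Y) = 1/(-36 + Y) (R(Y) = 1/(Y + (-5 - 4)*4) = 1/(Y - 9*4) = 1/(Y - 36) = 1/(-36 + Y))
(R(-68) + (-3 + 8)²) - 1964 = (1/(-36 - 68) + (-3 + 8)²) - 1964 = (1/(-104) + 5²) - 1964 = (-1/104 + 25) - 1964 = 2599/104 - 1964 = -201657/104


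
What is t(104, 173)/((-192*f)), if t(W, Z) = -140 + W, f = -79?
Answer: -3/1264 ≈ -0.0023734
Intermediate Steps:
t(104, 173)/((-192*f)) = (-140 + 104)/((-192*(-79))) = -36/15168 = -36*1/15168 = -3/1264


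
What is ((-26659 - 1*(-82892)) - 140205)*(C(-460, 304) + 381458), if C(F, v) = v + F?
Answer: -32018691544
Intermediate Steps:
C(F, v) = F + v
((-26659 - 1*(-82892)) - 140205)*(C(-460, 304) + 381458) = ((-26659 - 1*(-82892)) - 140205)*((-460 + 304) + 381458) = ((-26659 + 82892) - 140205)*(-156 + 381458) = (56233 - 140205)*381302 = -83972*381302 = -32018691544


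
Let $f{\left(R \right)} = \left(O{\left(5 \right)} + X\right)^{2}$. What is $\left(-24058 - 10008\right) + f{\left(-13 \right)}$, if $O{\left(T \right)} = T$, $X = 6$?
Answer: $-33945$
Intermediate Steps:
$f{\left(R \right)} = 121$ ($f{\left(R \right)} = \left(5 + 6\right)^{2} = 11^{2} = 121$)
$\left(-24058 - 10008\right) + f{\left(-13 \right)} = \left(-24058 - 10008\right) + 121 = -34066 + 121 = -33945$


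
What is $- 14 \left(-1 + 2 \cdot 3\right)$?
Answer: $-70$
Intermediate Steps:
$- 14 \left(-1 + 2 \cdot 3\right) = - 14 \left(-1 + 6\right) = \left(-14\right) 5 = -70$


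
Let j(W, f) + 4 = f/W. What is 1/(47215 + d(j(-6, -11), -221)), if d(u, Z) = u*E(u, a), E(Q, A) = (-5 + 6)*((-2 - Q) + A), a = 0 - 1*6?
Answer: 36/1700195 ≈ 2.1174e-5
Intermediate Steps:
j(W, f) = -4 + f/W
a = -6 (a = 0 - 6 = -6)
E(Q, A) = -2 + A - Q (E(Q, A) = 1*(-2 + A - Q) = -2 + A - Q)
d(u, Z) = u*(-8 - u) (d(u, Z) = u*(-2 - 6 - u) = u*(-8 - u))
1/(47215 + d(j(-6, -11), -221)) = 1/(47215 - (-4 - 11/(-6))*(8 + (-4 - 11/(-6)))) = 1/(47215 - (-4 - 11*(-⅙))*(8 + (-4 - 11*(-⅙)))) = 1/(47215 - (-4 + 11/6)*(8 + (-4 + 11/6))) = 1/(47215 - 1*(-13/6)*(8 - 13/6)) = 1/(47215 - 1*(-13/6)*35/6) = 1/(47215 + 455/36) = 1/(1700195/36) = 36/1700195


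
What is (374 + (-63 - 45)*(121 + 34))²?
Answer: 267845956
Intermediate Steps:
(374 + (-63 - 45)*(121 + 34))² = (374 - 108*155)² = (374 - 16740)² = (-16366)² = 267845956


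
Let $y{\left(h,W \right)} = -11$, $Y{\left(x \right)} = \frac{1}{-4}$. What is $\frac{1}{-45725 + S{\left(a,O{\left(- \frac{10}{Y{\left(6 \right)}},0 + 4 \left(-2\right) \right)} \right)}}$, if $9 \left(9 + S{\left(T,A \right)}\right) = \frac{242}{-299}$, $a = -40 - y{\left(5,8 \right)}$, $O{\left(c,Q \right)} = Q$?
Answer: $- \frac{2691}{123070436} \approx -2.1866 \cdot 10^{-5}$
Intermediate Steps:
$Y{\left(x \right)} = - \frac{1}{4}$
$a = -29$ ($a = -40 - -11 = -40 + 11 = -29$)
$S{\left(T,A \right)} = - \frac{24461}{2691}$ ($S{\left(T,A \right)} = -9 + \frac{242 \frac{1}{-299}}{9} = -9 + \frac{242 \left(- \frac{1}{299}\right)}{9} = -9 + \frac{1}{9} \left(- \frac{242}{299}\right) = -9 - \frac{242}{2691} = - \frac{24461}{2691}$)
$\frac{1}{-45725 + S{\left(a,O{\left(- \frac{10}{Y{\left(6 \right)}},0 + 4 \left(-2\right) \right)} \right)}} = \frac{1}{-45725 - \frac{24461}{2691}} = \frac{1}{- \frac{123070436}{2691}} = - \frac{2691}{123070436}$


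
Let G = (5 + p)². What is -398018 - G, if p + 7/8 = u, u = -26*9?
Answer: -28855073/64 ≈ -4.5086e+5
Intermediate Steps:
u = -234
p = -1879/8 (p = -7/8 - 234 = -1879/8 ≈ -234.88)
G = 3381921/64 (G = (5 - 1879/8)² = (-1839/8)² = 3381921/64 ≈ 52843.)
-398018 - G = -398018 - 1*3381921/64 = -398018 - 3381921/64 = -28855073/64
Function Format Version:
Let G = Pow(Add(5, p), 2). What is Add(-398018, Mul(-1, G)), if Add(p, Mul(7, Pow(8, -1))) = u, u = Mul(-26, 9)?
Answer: Rational(-28855073, 64) ≈ -4.5086e+5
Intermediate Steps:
u = -234
p = Rational(-1879, 8) (p = Add(Rational(-7, 8), -234) = Rational(-1879, 8) ≈ -234.88)
G = Rational(3381921, 64) (G = Pow(Add(5, Rational(-1879, 8)), 2) = Pow(Rational(-1839, 8), 2) = Rational(3381921, 64) ≈ 52843.)
Add(-398018, Mul(-1, G)) = Add(-398018, Mul(-1, Rational(3381921, 64))) = Add(-398018, Rational(-3381921, 64)) = Rational(-28855073, 64)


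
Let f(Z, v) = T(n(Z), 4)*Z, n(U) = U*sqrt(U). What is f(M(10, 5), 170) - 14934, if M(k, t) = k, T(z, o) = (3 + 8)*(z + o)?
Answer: -14494 + 1100*sqrt(10) ≈ -11016.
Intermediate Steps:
n(U) = U**(3/2)
T(z, o) = 11*o + 11*z (T(z, o) = 11*(o + z) = 11*o + 11*z)
f(Z, v) = Z*(44 + 11*Z**(3/2)) (f(Z, v) = (11*4 + 11*Z**(3/2))*Z = (44 + 11*Z**(3/2))*Z = Z*(44 + 11*Z**(3/2)))
f(M(10, 5), 170) - 14934 = 11*10*(4 + 10**(3/2)) - 14934 = 11*10*(4 + 10*sqrt(10)) - 14934 = (440 + 1100*sqrt(10)) - 14934 = -14494 + 1100*sqrt(10)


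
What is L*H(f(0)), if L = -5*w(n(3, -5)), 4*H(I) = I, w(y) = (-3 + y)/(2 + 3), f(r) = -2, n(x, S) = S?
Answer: -4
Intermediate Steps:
w(y) = -⅗ + y/5 (w(y) = (-3 + y)/5 = (-3 + y)*(⅕) = -⅗ + y/5)
H(I) = I/4
L = 8 (L = -5*(-⅗ + (⅕)*(-5)) = -5*(-⅗ - 1) = -5*(-8/5) = 8)
L*H(f(0)) = 8*((¼)*(-2)) = 8*(-½) = -4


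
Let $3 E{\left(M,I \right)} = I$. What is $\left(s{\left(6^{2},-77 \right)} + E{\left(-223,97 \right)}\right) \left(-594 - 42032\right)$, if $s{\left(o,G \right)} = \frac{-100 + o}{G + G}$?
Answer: $- \frac{322465690}{231} \approx -1.396 \cdot 10^{6}$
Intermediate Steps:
$E{\left(M,I \right)} = \frac{I}{3}$
$s{\left(o,G \right)} = \frac{-100 + o}{2 G}$
$\left(s{\left(6^{2},-77 \right)} + E{\left(-223,97 \right)}\right) \left(-594 - 42032\right) = \left(\frac{-100 + 6^{2}}{2 \left(-77\right)} + \frac{1}{3} \cdot 97\right) \left(-594 - 42032\right) = \left(\frac{1}{2} \left(- \frac{1}{77}\right) \left(-100 + 36\right) + \frac{97}{3}\right) \left(-42626\right) = \left(\frac{1}{2} \left(- \frac{1}{77}\right) \left(-64\right) + \frac{97}{3}\right) \left(-42626\right) = \left(\frac{32}{77} + \frac{97}{3}\right) \left(-42626\right) = \frac{7565}{231} \left(-42626\right) = - \frac{322465690}{231}$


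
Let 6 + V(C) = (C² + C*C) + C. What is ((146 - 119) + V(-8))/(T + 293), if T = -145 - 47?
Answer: 141/101 ≈ 1.3960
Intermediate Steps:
T = -192
V(C) = -6 + C + 2*C² (V(C) = -6 + ((C² + C*C) + C) = -6 + ((C² + C²) + C) = -6 + (2*C² + C) = -6 + (C + 2*C²) = -6 + C + 2*C²)
((146 - 119) + V(-8))/(T + 293) = ((146 - 119) + (-6 - 8 + 2*(-8)²))/(-192 + 293) = (27 + (-6 - 8 + 2*64))/101 = (27 + (-6 - 8 + 128))*(1/101) = (27 + 114)*(1/101) = 141*(1/101) = 141/101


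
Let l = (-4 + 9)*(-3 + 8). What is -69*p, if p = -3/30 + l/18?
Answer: -1334/15 ≈ -88.933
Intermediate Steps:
l = 25 (l = 5*5 = 25)
p = 58/45 (p = -3/30 + 25/18 = -3*1/30 + 25*(1/18) = -1/10 + 25/18 = 58/45 ≈ 1.2889)
-69*p = -69*58/45 = -1334/15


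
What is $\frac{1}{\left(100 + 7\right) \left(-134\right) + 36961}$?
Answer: $\frac{1}{22623} \approx 4.4203 \cdot 10^{-5}$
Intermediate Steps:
$\frac{1}{\left(100 + 7\right) \left(-134\right) + 36961} = \frac{1}{107 \left(-134\right) + 36961} = \frac{1}{-14338 + 36961} = \frac{1}{22623}$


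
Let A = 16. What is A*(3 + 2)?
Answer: 80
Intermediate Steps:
A*(3 + 2) = 16*(3 + 2) = 16*5 = 80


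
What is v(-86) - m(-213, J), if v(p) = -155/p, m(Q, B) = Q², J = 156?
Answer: -3901579/86 ≈ -45367.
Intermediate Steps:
v(-86) - m(-213, J) = -155/(-86) - 1*(-213)² = -155*(-1/86) - 1*45369 = 155/86 - 45369 = -3901579/86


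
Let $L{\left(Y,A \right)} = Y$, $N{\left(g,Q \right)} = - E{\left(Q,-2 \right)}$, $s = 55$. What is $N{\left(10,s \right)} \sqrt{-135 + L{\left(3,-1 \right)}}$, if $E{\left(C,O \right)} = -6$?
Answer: $12 i \sqrt{33} \approx 68.935 i$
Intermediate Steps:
$N{\left(g,Q \right)} = 6$ ($N{\left(g,Q \right)} = \left(-1\right) \left(-6\right) = 6$)
$N{\left(10,s \right)} \sqrt{-135 + L{\left(3,-1 \right)}} = 6 \sqrt{-135 + 3} = 6 \sqrt{-132} = 6 \cdot 2 i \sqrt{33} = 12 i \sqrt{33}$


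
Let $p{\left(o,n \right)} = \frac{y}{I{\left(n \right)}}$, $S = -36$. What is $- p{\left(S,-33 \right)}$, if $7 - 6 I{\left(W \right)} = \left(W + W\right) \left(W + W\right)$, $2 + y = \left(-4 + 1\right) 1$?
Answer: $- \frac{30}{4349} \approx -0.0068981$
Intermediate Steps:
$y = -5$ ($y = -2 + \left(-4 + 1\right) 1 = -2 - 3 = -5$)
$I{\left(W \right)} = \frac{7}{6} - \frac{2 W^{2}}{3}$ ($I{\left(W \right)} = \frac{7}{6} - \frac{\left(W + W\right) \left(W + W\right)}{6} = \frac{7}{6} - \frac{2 W 2 W}{6} = \frac{7}{6} - \frac{4 W^{2}}{6} = \frac{7}{6} - \frac{2 W^{2}}{3}$)
$p{\left(o,n \right)} = - \frac{5}{\frac{7}{6} - \frac{2 n^{2}}{3}}$
$- p{\left(S,-33 \right)} = - \frac{30}{-7 + 4 \left(-33\right)^{2}} = - \frac{30}{-7 + 4 \cdot 1089} = - \frac{30}{-7 + 4356} = - \frac{30}{4349}$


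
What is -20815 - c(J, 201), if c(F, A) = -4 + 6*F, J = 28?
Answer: -20979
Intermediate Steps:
-20815 - c(J, 201) = -20815 - (-4 + 6*28) = -20815 - (-4 + 168) = -20815 - 1*164 = -20815 - 164 = -20979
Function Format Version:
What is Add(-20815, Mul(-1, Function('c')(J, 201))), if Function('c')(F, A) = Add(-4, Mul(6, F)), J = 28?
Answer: -20979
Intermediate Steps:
Add(-20815, Mul(-1, Function('c')(J, 201))) = Add(-20815, Mul(-1, Add(-4, Mul(6, 28)))) = Add(-20815, Mul(-1, Add(-4, 168))) = Add(-20815, Mul(-1, 164)) = Add(-20815, -164) = -20979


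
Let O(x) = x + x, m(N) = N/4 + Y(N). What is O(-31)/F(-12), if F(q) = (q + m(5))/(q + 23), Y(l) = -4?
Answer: 2728/59 ≈ 46.237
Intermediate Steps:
m(N) = -4 + N/4 (m(N) = N/4 - 4 = -4 + N/4)
O(x) = 2*x
F(q) = (-11/4 + q)/(23 + q) (F(q) = (q + (-4 + (¼)*5))/(q + 23) = (q + (-4 + 5/4))/(23 + q) = (q - 11/4)/(23 + q) = (-11/4 + q)/(23 + q))
O(-31)/F(-12) = (2*(-31))/(((-11/4 - 12)/(23 - 12))) = -62/(-59/4/11) = -62/((1/11)*(-59/4)) = -62/(-59/44) = -62*(-44/59) = 2728/59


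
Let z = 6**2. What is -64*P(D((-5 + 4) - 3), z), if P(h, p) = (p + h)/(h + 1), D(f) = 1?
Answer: -1184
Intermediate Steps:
z = 36
P(h, p) = (h + p)/(1 + h)
-64*P(D((-5 + 4) - 3), z) = -64*(1 + 36)/(1 + 1) = -64*37/2 = -1184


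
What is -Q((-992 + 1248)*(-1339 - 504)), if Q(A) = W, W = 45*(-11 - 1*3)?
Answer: 630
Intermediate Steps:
W = -630 (W = 45*(-11 - 3) = 45*(-14) = -630)
Q(A) = -630
-Q((-992 + 1248)*(-1339 - 504)) = -1*(-630) = 630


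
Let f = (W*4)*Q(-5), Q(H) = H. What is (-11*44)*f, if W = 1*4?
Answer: 38720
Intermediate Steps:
W = 4
f = -80 (f = (4*4)*(-5) = 16*(-5) = -80)
(-11*44)*f = -11*44*(-80) = -484*(-80) = 38720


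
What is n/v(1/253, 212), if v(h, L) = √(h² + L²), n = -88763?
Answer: -22457039*√2876820497/2876820497 ≈ -418.69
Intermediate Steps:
v(h, L) = √(L² + h²)
n/v(1/253, 212) = -88763/√(212² + (1/253)²) = -88763/√(44944 + (1/253)²) = -88763/√(44944 + 1/64009) = -88763*253*√2876820497/2876820497 = -22457039*√2876820497/2876820497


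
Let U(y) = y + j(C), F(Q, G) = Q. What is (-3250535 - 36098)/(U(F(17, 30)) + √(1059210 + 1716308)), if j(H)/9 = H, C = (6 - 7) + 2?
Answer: 6103747/198203 - 469519*√2775518/396406 ≈ -1942.5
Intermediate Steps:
C = 1 (C = -1 + 2 = 1)
j(H) = 9*H
U(y) = 9 + y (U(y) = y + 9*1 = y + 9 = 9 + y)
(-3250535 - 36098)/(U(F(17, 30)) + √(1059210 + 1716308)) = (-3250535 - 36098)/((9 + 17) + √(1059210 + 1716308)) = -3286633/(26 + √2775518)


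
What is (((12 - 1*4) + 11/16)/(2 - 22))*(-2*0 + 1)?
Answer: -139/320 ≈ -0.43437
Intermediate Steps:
(((12 - 1*4) + 11/16)/(2 - 22))*(-2*0 + 1) = (((12 - 4) + 11*(1/16))/(-20))*(0 + 1) = ((8 + 11/16)*(-1/20))*1 = ((139/16)*(-1/20))*1 = -139/320*1 = -139/320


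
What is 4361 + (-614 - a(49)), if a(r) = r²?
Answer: 1346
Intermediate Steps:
4361 + (-614 - a(49)) = 4361 + (-614 - 1*49²) = 4361 + (-614 - 1*2401) = 4361 + (-614 - 2401) = 4361 - 3015 = 1346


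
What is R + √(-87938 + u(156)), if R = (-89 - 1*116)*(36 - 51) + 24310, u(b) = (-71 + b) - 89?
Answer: 27385 + I*√87942 ≈ 27385.0 + 296.55*I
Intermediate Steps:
u(b) = -160 + b
R = 27385 (R = (-89 - 116)*(-15) + 24310 = -205*(-15) + 24310 = 3075 + 24310 = 27385)
R + √(-87938 + u(156)) = 27385 + √(-87938 + (-160 + 156)) = 27385 + √(-87938 - 4) = 27385 + √(-87942) = 27385 + I*√87942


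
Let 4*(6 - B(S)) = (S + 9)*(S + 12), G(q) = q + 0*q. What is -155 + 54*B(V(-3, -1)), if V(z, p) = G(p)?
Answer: -1019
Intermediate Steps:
G(q) = q (G(q) = q + 0 = q)
V(z, p) = p
B(S) = 6 - (9 + S)*(12 + S)/4 (B(S) = 6 - (S + 9)*(S + 12)/4 = 6 - (9 + S)*(12 + S)/4)
-155 + 54*B(V(-3, -1)) = -155 + 54*(-21 - 21/4*(-1) - ¼*(-1)²) = -155 + 54*(-21 + 21/4 - ¼*1) = -155 + 54*(-21 + 21/4 - ¼) = -155 + 54*(-16) = -155 - 864 = -1019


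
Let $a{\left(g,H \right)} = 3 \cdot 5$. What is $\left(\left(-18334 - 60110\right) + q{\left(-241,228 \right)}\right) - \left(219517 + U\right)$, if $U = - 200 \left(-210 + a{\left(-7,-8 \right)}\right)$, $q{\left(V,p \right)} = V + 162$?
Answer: $-337040$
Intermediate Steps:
$q{\left(V,p \right)} = 162 + V$
$a{\left(g,H \right)} = 15$
$U = 39000$ ($U = - 200 \left(-210 + 15\right) = \left(-200\right) \left(-195\right) = 39000$)
$\left(\left(-18334 - 60110\right) + q{\left(-241,228 \right)}\right) - \left(219517 + U\right) = \left(\left(-18334 - 60110\right) + \left(162 - 241\right)\right) - 258517 = \left(-78444 - 79\right) - 258517 = -78523 - 258517 = -337040$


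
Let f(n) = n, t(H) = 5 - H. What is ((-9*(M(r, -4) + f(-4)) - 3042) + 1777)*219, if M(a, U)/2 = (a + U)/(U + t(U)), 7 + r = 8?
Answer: -1333929/5 ≈ -2.6679e+5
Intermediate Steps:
r = 1 (r = -7 + 8 = 1)
M(a, U) = 2*U/5 + 2*a/5 (M(a, U) = 2*((a + U)/(U + (5 - U))) = 2*((U + a)/5) = 2*((U + a)*(⅕)) = 2*(U/5 + a/5) = 2*U/5 + 2*a/5)
((-9*(M(r, -4) + f(-4)) - 3042) + 1777)*219 = ((-9*(((⅖)*(-4) + (⅖)*1) - 4) - 3042) + 1777)*219 = ((-9*((-8/5 + ⅖) - 4) - 3042) + 1777)*219 = ((-9*(-6/5 - 4) - 3042) + 1777)*219 = ((-9*(-26/5) - 3042) + 1777)*219 = ((234/5 - 3042) + 1777)*219 = (-14976/5 + 1777)*219 = -6091/5*219 = -1333929/5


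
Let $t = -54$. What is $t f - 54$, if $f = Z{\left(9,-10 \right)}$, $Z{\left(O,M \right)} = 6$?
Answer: $-378$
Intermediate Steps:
$f = 6$
$t f - 54 = \left(-54\right) 6 - 54 = -324 - 54 = -378$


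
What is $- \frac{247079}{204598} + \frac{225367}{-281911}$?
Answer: $- \frac{115763925435}{57678426778} \approx -2.0071$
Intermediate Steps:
$- \frac{247079}{204598} + \frac{225367}{-281911} = \left(-247079\right) \frac{1}{204598} + 225367 \left(- \frac{1}{281911}\right) = - \frac{247079}{204598} - \frac{225367}{281911} = - \frac{115763925435}{57678426778}$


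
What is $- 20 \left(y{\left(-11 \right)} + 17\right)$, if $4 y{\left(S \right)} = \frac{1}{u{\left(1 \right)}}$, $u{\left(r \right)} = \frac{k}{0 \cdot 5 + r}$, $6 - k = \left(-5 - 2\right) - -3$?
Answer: $- \frac{681}{2} \approx -340.5$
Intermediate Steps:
$k = 10$ ($k = 6 - \left(\left(-5 - 2\right) - -3\right) = 6 - \left(-7 + 3\right) = 6 - -4 = 6 + 4 = 10$)
$u{\left(r \right)} = \frac{10}{r}$ ($u{\left(r \right)} = \frac{10}{0 \cdot 5 + r} = \frac{10}{0 + r} = \frac{10}{r}$)
$y{\left(S \right)} = \frac{1}{40}$ ($y{\left(S \right)} = \frac{1}{4 \cdot \frac{10}{1}} = \frac{1}{4 \cdot 10 \cdot 1} = \frac{1}{4 \cdot 10} = \frac{1}{4} \cdot \frac{1}{10} = \frac{1}{40}$)
$- 20 \left(y{\left(-11 \right)} + 17\right) = - 20 \left(\frac{1}{40} + 17\right) = \left(-20\right) \frac{681}{40} = - \frac{681}{2}$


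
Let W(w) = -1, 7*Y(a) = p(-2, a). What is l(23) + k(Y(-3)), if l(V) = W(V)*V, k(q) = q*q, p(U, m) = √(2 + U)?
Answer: -23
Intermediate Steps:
Y(a) = 0 (Y(a) = √(2 - 2)/7 = √0/7 = (⅐)*0 = 0)
k(q) = q²
l(V) = -V
l(23) + k(Y(-3)) = -1*23 + 0² = -23 + 0 = -23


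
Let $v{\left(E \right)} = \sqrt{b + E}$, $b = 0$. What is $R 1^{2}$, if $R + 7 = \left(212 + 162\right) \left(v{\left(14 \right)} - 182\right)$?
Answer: $-68075 + 374 \sqrt{14} \approx -66676.0$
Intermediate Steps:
$v{\left(E \right)} = \sqrt{E}$ ($v{\left(E \right)} = \sqrt{0 + E} = \sqrt{E}$)
$R = -68075 + 374 \sqrt{14}$ ($R = -7 + \left(212 + 162\right) \left(\sqrt{14} - 182\right) = -7 + 374 \left(-182 + \sqrt{14}\right) = -7 - \left(68068 - 374 \sqrt{14}\right) = -68075 + 374 \sqrt{14} \approx -66676.0$)
$R 1^{2} = \left(-68075 + 374 \sqrt{14}\right) 1^{2} = \left(-68075 + 374 \sqrt{14}\right) 1 = -68075 + 374 \sqrt{14}$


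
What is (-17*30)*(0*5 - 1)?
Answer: 510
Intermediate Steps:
(-17*30)*(0*5 - 1) = -510*(0 - 1) = -510*(-1) = 510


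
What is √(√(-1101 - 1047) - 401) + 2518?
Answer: 2518 + √(-401 + 2*I*√537) ≈ 2519.2 + 20.058*I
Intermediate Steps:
√(√(-1101 - 1047) - 401) + 2518 = √(√(-2148) - 401) + 2518 = √(2*I*√537 - 401) + 2518 = √(-401 + 2*I*√537) + 2518 = 2518 + √(-401 + 2*I*√537)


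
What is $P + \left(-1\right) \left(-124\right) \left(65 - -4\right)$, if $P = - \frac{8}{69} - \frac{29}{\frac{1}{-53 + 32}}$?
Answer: $\frac{632377}{69} \approx 9164.9$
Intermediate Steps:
$P = \frac{42013}{69}$ ($P = \left(-8\right) \frac{1}{69} - \frac{29}{\frac{1}{-21}} = - \frac{8}{69} - \frac{29}{- \frac{1}{21}} = - \frac{8}{69} - -609 = - \frac{8}{69} + 609 = \frac{42013}{69} \approx 608.88$)
$P + \left(-1\right) \left(-124\right) \left(65 - -4\right) = \frac{42013}{69} + \left(-1\right) \left(-124\right) \left(65 - -4\right) = \frac{42013}{69} + 124 \left(65 + 4\right) = \frac{42013}{69} + 124 \cdot 69 = \frac{42013}{69} + 8556 = \frac{632377}{69}$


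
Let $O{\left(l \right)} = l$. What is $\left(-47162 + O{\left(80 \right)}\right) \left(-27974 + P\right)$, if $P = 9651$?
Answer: $862683486$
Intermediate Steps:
$\left(-47162 + O{\left(80 \right)}\right) \left(-27974 + P\right) = \left(-47162 + 80\right) \left(-27974 + 9651\right) = \left(-47082\right) \left(-18323\right) = 862683486$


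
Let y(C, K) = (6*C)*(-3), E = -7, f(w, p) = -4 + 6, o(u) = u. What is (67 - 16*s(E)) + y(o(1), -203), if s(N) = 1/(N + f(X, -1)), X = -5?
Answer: 261/5 ≈ 52.200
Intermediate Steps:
f(w, p) = 2
y(C, K) = -18*C
s(N) = 1/(2 + N) (s(N) = 1/(N + 2) = 1/(2 + N))
(67 - 16*s(E)) + y(o(1), -203) = (67 - 16/(2 - 7)) - 18*1 = (67 - 16/(-5)) - 18 = (67 - 16*(-⅕)) - 18 = (67 + 16/5) - 18 = 351/5 - 18 = 261/5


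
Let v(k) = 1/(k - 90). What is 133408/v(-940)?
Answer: -137410240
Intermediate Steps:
v(k) = 1/(-90 + k)
133408/v(-940) = 133408/(1/(-90 - 940)) = 133408/(1/(-1030)) = 133408/(-1/1030) = 133408*(-1030) = -137410240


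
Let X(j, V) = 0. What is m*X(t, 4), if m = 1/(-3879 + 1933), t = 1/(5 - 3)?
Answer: 0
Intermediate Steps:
t = ½ (t = 1/2 = ½ ≈ 0.50000)
m = -1/1946 (m = 1/(-1946) = -1/1946 ≈ -0.00051387)
m*X(t, 4) = -1/1946*0 = 0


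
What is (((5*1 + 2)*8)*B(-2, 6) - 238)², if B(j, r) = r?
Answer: 9604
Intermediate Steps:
(((5*1 + 2)*8)*B(-2, 6) - 238)² = (((5*1 + 2)*8)*6 - 238)² = (((5 + 2)*8)*6 - 238)² = ((7*8)*6 - 238)² = (56*6 - 238)² = (336 - 238)² = 98² = 9604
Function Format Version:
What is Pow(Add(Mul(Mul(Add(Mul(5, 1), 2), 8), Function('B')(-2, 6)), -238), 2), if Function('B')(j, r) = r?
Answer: 9604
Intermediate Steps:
Pow(Add(Mul(Mul(Add(Mul(5, 1), 2), 8), Function('B')(-2, 6)), -238), 2) = Pow(Add(Mul(Mul(Add(Mul(5, 1), 2), 8), 6), -238), 2) = Pow(Add(Mul(Mul(Add(5, 2), 8), 6), -238), 2) = Pow(Add(Mul(Mul(7, 8), 6), -238), 2) = Pow(Add(Mul(56, 6), -238), 2) = Pow(Add(336, -238), 2) = Pow(98, 2) = 9604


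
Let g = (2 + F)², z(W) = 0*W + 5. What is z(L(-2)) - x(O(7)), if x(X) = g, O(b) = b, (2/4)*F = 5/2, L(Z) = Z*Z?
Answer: -44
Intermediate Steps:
L(Z) = Z²
F = 5 (F = 2*(5/2) = 5)
z(W) = 5 (z(W) = 0 + 5 = 5)
g = 49 (g = (2 + 5)² = 7² = 49)
x(X) = 49
z(L(-2)) - x(O(7)) = 5 - 1*49 = 5 - 49 = -44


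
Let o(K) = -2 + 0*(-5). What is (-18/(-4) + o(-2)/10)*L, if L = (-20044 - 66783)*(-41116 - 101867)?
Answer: 533835752463/10 ≈ 5.3384e+10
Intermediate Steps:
o(K) = -2 (o(K) = -2 + 0 = -2)
L = 12414784941 (L = -86827*(-142983) = 12414784941)
(-18/(-4) + o(-2)/10)*L = (-18/(-4) - 2/10)*12414784941 = (-18*(-1/4) - 2*1/10)*12414784941 = (9/2 - 1/5)*12414784941 = (43/10)*12414784941 = 533835752463/10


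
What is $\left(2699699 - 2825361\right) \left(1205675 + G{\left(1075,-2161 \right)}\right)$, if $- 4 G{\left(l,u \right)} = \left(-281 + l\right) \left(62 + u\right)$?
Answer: $-203864792643$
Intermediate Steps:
$G{\left(l,u \right)} = - \frac{\left(-281 + l\right) \left(62 + u\right)}{4}$
$\left(2699699 - 2825361\right) \left(1205675 + G{\left(1075,-2161 \right)}\right) = \left(2699699 - 2825361\right) \left(1205675 + \left(\frac{8711}{2} - \frac{33325}{2} + \frac{281}{4} \left(-2161\right) - \frac{1075}{4} \left(-2161\right)\right)\right) = - 125662 \left(1205675 + \left(\frac{8711}{2} - \frac{33325}{2} - \frac{607241}{4} + \frac{2323075}{4}\right)\right) = - 125662 \left(1205675 + \frac{833303}{2}\right) = \left(-125662\right) \frac{3244653}{2} = -203864792643$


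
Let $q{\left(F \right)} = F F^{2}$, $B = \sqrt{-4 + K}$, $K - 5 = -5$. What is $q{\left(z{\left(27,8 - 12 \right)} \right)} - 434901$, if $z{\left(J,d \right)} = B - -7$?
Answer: $-434642 + 286 i \approx -4.3464 \cdot 10^{5} + 286.0 i$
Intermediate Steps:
$K = 0$ ($K = 5 - 5 = 0$)
$B = 2 i$ ($B = \sqrt{-4 + 0} = \sqrt{-4} = 2 i \approx 2.0 i$)
$z{\left(J,d \right)} = 7 + 2 i$ ($z{\left(J,d \right)} = 2 i - -7 = 2 i + 7 = 7 + 2 i$)
$q{\left(F \right)} = F^{3}$
$q{\left(z{\left(27,8 - 12 \right)} \right)} - 434901 = \left(7 + 2 i\right)^{3} - 434901 = -434901 + \left(7 + 2 i\right)^{3}$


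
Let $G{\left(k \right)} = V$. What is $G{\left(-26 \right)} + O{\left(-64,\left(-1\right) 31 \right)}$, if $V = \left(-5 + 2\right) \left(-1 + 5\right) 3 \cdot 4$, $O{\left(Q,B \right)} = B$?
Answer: $-175$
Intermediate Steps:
$V = -144$ ($V = \left(-3\right) 4 \cdot 3 \cdot 4 = \left(-12\right) 3 \cdot 4 = \left(-36\right) 4 = -144$)
$G{\left(k \right)} = -144$
$G{\left(-26 \right)} + O{\left(-64,\left(-1\right) 31 \right)} = -144 - 31 = -175$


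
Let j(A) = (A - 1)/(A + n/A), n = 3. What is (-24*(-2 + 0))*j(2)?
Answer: 96/7 ≈ 13.714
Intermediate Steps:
j(A) = (-1 + A)/(A + 3/A) (j(A) = (A - 1)/(A + 3/A) = (-1 + A)/(A + 3/A))
(-24*(-2 + 0))*j(2) = (-24*(-2 + 0))*(2*(-1 + 2)/(3 + 2²)) = (-24*(-2))*(2*1/(3 + 4)) = (-8*(-6))*(2*1/7) = 48*(2*(⅐)*1) = 48*(2/7) = 96/7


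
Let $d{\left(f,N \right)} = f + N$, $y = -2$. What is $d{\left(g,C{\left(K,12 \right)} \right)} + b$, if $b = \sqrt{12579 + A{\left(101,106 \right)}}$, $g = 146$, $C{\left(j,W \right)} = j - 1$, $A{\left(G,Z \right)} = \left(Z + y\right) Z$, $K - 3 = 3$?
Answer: $151 + \sqrt{23603} \approx 304.63$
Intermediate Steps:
$K = 6$ ($K = 3 + 3 = 6$)
$A{\left(G,Z \right)} = Z \left(-2 + Z\right)$ ($A{\left(G,Z \right)} = \left(Z - 2\right) Z = \left(-2 + Z\right) Z = Z \left(-2 + Z\right)$)
$C{\left(j,W \right)} = -1 + j$ ($C{\left(j,W \right)} = j - 1 = -1 + j$)
$d{\left(f,N \right)} = N + f$
$b = \sqrt{23603}$ ($b = \sqrt{12579 + 106 \left(-2 + 106\right)} = \sqrt{12579 + 106 \cdot 104} = \sqrt{12579 + 11024} = \sqrt{23603} \approx 153.63$)
$d{\left(g,C{\left(K,12 \right)} \right)} + b = \left(\left(-1 + 6\right) + 146\right) + \sqrt{23603} = \left(5 + 146\right) + \sqrt{23603} = 151 + \sqrt{23603}$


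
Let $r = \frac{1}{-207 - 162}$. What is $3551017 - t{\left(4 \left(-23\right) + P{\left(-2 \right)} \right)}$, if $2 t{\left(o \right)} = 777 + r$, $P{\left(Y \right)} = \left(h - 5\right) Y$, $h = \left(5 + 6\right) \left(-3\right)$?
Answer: $\frac{1310181917}{369} \approx 3.5506 \cdot 10^{6}$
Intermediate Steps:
$h = -33$ ($h = 11 \left(-3\right) = -33$)
$r = - \frac{1}{369}$ ($r = \frac{1}{-369} = - \frac{1}{369} \approx -0.00271$)
$P{\left(Y \right)} = - 38 Y$ ($P{\left(Y \right)} = \left(-33 - 5\right) Y = - 38 Y$)
$t{\left(o \right)} = \frac{143356}{369}$ ($t{\left(o \right)} = \frac{777 - \frac{1}{369}}{2} = \frac{1}{2} \cdot \frac{286712}{369} = \frac{143356}{369}$)
$3551017 - t{\left(4 \left(-23\right) + P{\left(-2 \right)} \right)} = 3551017 - \frac{143356}{369} = \frac{1310181917}{369}$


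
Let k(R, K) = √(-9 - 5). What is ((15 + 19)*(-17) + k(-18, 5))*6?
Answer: -3468 + 6*I*√14 ≈ -3468.0 + 22.45*I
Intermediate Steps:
k(R, K) = I*√14 (k(R, K) = √(-14) = I*√14)
((15 + 19)*(-17) + k(-18, 5))*6 = ((15 + 19)*(-17) + I*√14)*6 = (34*(-17) + I*√14)*6 = (-578 + I*√14)*6 = -3468 + 6*I*√14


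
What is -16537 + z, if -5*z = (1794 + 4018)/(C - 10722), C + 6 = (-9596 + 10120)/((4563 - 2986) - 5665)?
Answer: -906564554831/54820735 ≈ -16537.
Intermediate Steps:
C = -6263/1022 (C = -6 + (-9596 + 10120)/((4563 - 2986) - 5665) = -6 + 524/(1577 - 5665) = -6 + 524/(-4088) = -6 + 524*(-1/4088) = -6 - 131/1022 = -6263/1022 ≈ -6.1282)
z = 5939864/54820735 (z = -(1794 + 4018)/(5*(-6263/1022 - 10722)) = -5812/(5*(-10964147/1022)) = -5812*(-1022)/(5*10964147) = -⅕*(-5939864/10964147) = 5939864/54820735 ≈ 0.10835)
-16537 + z = -16537 + 5939864/54820735 = -906564554831/54820735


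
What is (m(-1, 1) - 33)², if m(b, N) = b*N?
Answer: 1156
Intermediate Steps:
m(b, N) = N*b
(m(-1, 1) - 33)² = (1*(-1) - 33)² = (-1 - 33)² = (-34)² = 1156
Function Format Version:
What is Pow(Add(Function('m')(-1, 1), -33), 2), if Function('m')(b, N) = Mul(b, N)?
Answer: 1156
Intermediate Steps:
Function('m')(b, N) = Mul(N, b)
Pow(Add(Function('m')(-1, 1), -33), 2) = Pow(Add(Mul(1, -1), -33), 2) = Pow(Add(-1, -33), 2) = Pow(-34, 2) = 1156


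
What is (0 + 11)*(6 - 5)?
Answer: 11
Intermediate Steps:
(0 + 11)*(6 - 5) = 11*1 = 11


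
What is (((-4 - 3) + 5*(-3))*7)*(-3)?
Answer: 462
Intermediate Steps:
(((-4 - 3) + 5*(-3))*7)*(-3) = ((-7 - 15)*7)*(-3) = -22*7*(-3) = -154*(-3) = 462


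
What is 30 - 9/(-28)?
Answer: 849/28 ≈ 30.321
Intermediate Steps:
30 - 9/(-28) = 30 - 9*(-1/28) = 30 + 9/28 = 849/28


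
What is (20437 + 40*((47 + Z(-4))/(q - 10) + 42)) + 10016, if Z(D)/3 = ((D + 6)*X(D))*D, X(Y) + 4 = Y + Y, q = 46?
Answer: 292547/9 ≈ 32505.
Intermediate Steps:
X(Y) = -4 + 2*Y (X(Y) = -4 + (Y + Y) = -4 + 2*Y)
Z(D) = 3*D*(-4 + 2*D)*(6 + D) (Z(D) = 3*(((D + 6)*(-4 + 2*D))*D) = 3*(((6 + D)*(-4 + 2*D))*D) = 3*(((-4 + 2*D)*(6 + D))*D) = 3*(D*(-4 + 2*D)*(6 + D)) = 3*D*(-4 + 2*D)*(6 + D))
(20437 + 40*((47 + Z(-4))/(q - 10) + 42)) + 10016 = (20437 + 40*((47 + 6*(-4)*(-2 - 4)*(6 - 4))/(46 - 10) + 42)) + 10016 = (20437 + 40*((47 + 6*(-4)*(-6)*2)/36 + 42)) + 10016 = (20437 + 40*((47 + 288)*(1/36) + 42)) + 10016 = (20437 + 40*(335*(1/36) + 42)) + 10016 = (20437 + 40*(335/36 + 42)) + 10016 = (20437 + 40*(1847/36)) + 10016 = (20437 + 18470/9) + 10016 = 202403/9 + 10016 = 292547/9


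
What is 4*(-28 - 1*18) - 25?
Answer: -209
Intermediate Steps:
4*(-28 - 1*18) - 25 = 4*(-28 - 18) - 25 = 4*(-46) - 25 = -184 - 25 = -209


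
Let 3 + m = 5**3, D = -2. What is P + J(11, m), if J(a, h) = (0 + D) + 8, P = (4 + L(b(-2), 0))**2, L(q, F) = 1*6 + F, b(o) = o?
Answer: 106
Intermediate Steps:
m = 122 (m = -3 + 5**3 = -3 + 125 = 122)
L(q, F) = 6 + F
P = 100 (P = (4 + (6 + 0))**2 = (4 + 6)**2 = 10**2 = 100)
J(a, h) = 6 (J(a, h) = (0 - 2) + 8 = -2 + 8 = 6)
P + J(11, m) = 100 + 6 = 106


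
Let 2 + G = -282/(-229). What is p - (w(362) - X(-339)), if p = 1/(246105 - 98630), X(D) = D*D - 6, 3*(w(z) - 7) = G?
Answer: 11641967321387/101315325 ≈ 1.1491e+5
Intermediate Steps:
G = -176/229 (G = -2 - 282/(-229) = -2 - 282*(-1/229) = -2 + 282/229 = -176/229 ≈ -0.76856)
w(z) = 4633/687 (w(z) = 7 + (⅓)*(-176/229) = 7 - 176/687 = 4633/687)
X(D) = -6 + D² (X(D) = D² - 6 = -6 + D²)
p = 1/147475 ≈ 6.7808e-6
p - (w(362) - X(-339)) = 1/147475 - (4633/687 - (-6 + (-339)²)) = 1/147475 - (4633/687 - (-6 + 114921)) = 1/147475 - (4633/687 - 1*114915) = 1/147475 - (4633/687 - 114915) = 1/147475 - 1*(-78941972/687) = 1/147475 + 78941972/687 = 11641967321387/101315325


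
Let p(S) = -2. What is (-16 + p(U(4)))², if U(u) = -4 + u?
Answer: 324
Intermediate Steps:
(-16 + p(U(4)))² = (-16 - 2)² = (-18)² = 324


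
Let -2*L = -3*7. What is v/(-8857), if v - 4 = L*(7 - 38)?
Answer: 643/17714 ≈ 0.036299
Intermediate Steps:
L = 21/2 (L = -(-3)*7/2 = -½*(-21) = 21/2 ≈ 10.500)
v = -643/2 (v = 4 + 21*(7 - 38)/2 = 4 + (21/2)*(-31) = 4 - 651/2 = -643/2 ≈ -321.50)
v/(-8857) = -643/2/(-8857) = -643/2*(-1/8857) = 643/17714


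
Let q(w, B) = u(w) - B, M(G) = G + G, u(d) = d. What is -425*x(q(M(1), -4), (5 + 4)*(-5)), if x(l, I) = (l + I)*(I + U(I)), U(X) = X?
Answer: -1491750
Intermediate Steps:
M(G) = 2*G
q(w, B) = w - B
x(l, I) = 2*I*(I + l) (x(l, I) = (l + I)*(I + I) = (I + l)*(2*I) = 2*I*(I + l))
-425*x(q(M(1), -4), (5 + 4)*(-5)) = -850*(5 + 4)*(-5)*((5 + 4)*(-5) + (2*1 - 1*(-4))) = -850*9*(-5)*(9*(-5) + (2 + 4)) = -850*(-45)*(-45 + 6) = -850*(-45)*(-39) = -425*3510 = -1491750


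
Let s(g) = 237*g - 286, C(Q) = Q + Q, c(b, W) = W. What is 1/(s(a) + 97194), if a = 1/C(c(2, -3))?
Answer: 2/193737 ≈ 1.0323e-5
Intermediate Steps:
C(Q) = 2*Q
a = -⅙ (a = 1/(2*(-3)) = 1/(-6) = -⅙ ≈ -0.16667)
s(g) = -286 + 237*g
1/(s(a) + 97194) = 1/((-286 + 237*(-⅙)) + 97194) = 1/((-286 - 79/2) + 97194) = 1/(-651/2 + 97194) = 1/(193737/2) = 2/193737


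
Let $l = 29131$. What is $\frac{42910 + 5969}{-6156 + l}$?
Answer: $\frac{48879}{22975} \approx 2.1275$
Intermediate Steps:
$\frac{42910 + 5969}{-6156 + l} = \frac{42910 + 5969}{-6156 + 29131} = \frac{48879}{22975}$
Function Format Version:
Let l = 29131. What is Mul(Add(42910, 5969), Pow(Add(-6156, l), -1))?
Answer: Rational(48879, 22975) ≈ 2.1275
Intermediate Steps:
Mul(Add(42910, 5969), Pow(Add(-6156, l), -1)) = Mul(Add(42910, 5969), Pow(Add(-6156, 29131), -1)) = Mul(48879, Pow(22975, -1)) = Mul(48879, Rational(1, 22975)) = Rational(48879, 22975)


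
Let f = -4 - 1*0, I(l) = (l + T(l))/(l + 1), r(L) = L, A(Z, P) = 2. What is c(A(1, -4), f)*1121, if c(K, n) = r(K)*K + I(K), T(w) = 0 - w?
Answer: 4484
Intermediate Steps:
T(w) = -w
I(l) = 0 (I(l) = (l - l)/(l + 1) = 0/(1 + l) = 0)
f = -4 (f = -4 + 0 = -4)
c(K, n) = K² (c(K, n) = K*K + 0 = K² + 0 = K²)
c(A(1, -4), f)*1121 = 2²*1121 = 4*1121 = 4484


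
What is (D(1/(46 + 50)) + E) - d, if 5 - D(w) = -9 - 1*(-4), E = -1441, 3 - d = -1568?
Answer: -3002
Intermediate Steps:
d = 1571 (d = 3 - 1*(-1568) = 3 + 1568 = 1571)
D(w) = 10 (D(w) = 5 - (-9 - 1*(-4)) = 5 - (-9 + 4) = 5 - 1*(-5) = 5 + 5 = 10)
(D(1/(46 + 50)) + E) - d = (10 - 1441) - 1*1571 = -1431 - 1571 = -3002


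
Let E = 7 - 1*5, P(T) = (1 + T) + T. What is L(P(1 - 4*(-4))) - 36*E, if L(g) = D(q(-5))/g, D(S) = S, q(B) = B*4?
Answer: -508/7 ≈ -72.571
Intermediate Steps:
q(B) = 4*B
P(T) = 1 + 2*T
E = 2 (E = 7 - 5 = 2)
L(g) = -20/g (L(g) = (4*(-5))/g = -20/g)
L(P(1 - 4*(-4))) - 36*E = -20/(1 + 2*(1 - 4*(-4))) - 36*2 = -20/(1 + 2*(1 + 16)) - 72 = -20/(1 + 2*17) - 72 = -20/(1 + 34) - 72 = -20/35 - 72 = -20*1/35 - 72 = -4/7 - 72 = -508/7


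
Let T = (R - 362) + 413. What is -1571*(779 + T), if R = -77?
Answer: -1182963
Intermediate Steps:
T = -26 (T = (-77 - 362) + 413 = -439 + 413 = -26)
-1571*(779 + T) = -1571*(779 - 26) = -1571*753 = -1182963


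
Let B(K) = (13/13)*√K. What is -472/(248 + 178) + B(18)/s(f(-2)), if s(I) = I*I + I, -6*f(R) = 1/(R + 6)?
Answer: -236/213 - 1728*√2/23 ≈ -107.36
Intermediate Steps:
f(R) = -1/(6*(6 + R)) (f(R) = -1/(6*(R + 6)) = -1/(6*(6 + R)))
B(K) = √K (B(K) = (13*(1/13))*√K = 1*√K = √K)
s(I) = I + I² (s(I) = I² + I = I + I²)
-472/(248 + 178) + B(18)/s(f(-2)) = -472/(248 + 178) + √18/(((-1/(36 + 6*(-2)))*(1 - 1/(36 + 6*(-2))))) = -472/426 + (3*√2)/(((-1/(36 - 12))*(1 - 1/(36 - 12)))) = -472*1/426 + (3*√2)/(((-1/24)*(1 - 1/24))) = -236/213 + (3*√2)/(((-1*1/24)*(1 - 1*1/24))) = -236/213 + (3*√2)/((-(1 - 1/24)/24)) = -236/213 + (3*√2)/((-1/24*23/24)) = -236/213 + (3*√2)/(-23/576) = -236/213 + (3*√2)*(-576/23) = -236/213 - 1728*√2/23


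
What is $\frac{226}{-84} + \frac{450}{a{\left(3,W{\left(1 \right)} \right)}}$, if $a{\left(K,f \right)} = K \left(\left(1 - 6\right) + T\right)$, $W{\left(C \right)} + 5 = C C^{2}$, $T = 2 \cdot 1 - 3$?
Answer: $- \frac{1163}{42} \approx -27.69$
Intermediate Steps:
$T = -1$ ($T = 2 - 3 = -1$)
$W{\left(C \right)} = -5 + C^{3}$ ($W{\left(C \right)} = -5 + C C^{2} = -5 + C^{3}$)
$a{\left(K,f \right)} = - 6 K$ ($a{\left(K,f \right)} = K \left(\left(1 - 6\right) - 1\right) = K \left(-5 - 1\right) = K \left(-6\right) = - 6 K$)
$\frac{226}{-84} + \frac{450}{a{\left(3,W{\left(1 \right)} \right)}} = \frac{226}{-84} + \frac{450}{\left(-6\right) 3} = 226 \left(- \frac{1}{84}\right) + \frac{450}{-18} = - \frac{113}{42} + 450 \left(- \frac{1}{18}\right) = - \frac{113}{42} - 25 = - \frac{1163}{42}$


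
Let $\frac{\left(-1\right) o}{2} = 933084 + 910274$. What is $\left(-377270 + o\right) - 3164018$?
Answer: $-7228004$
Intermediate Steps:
$o = -3686716$ ($o = - 2 \left(933084 + 910274\right) = \left(-2\right) 1843358 = -3686716$)
$\left(-377270 + o\right) - 3164018 = \left(-377270 - 3686716\right) - 3164018 = -4063986 - 3164018 = -7228004$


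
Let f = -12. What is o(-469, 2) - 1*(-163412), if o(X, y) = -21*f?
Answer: 163664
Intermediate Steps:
o(X, y) = 252 (o(X, y) = -21*(-12) = 252)
o(-469, 2) - 1*(-163412) = 252 - 1*(-163412) = 252 + 163412 = 163664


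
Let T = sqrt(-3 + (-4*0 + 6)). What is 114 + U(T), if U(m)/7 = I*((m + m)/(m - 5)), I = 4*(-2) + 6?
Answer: 1296/11 + 70*sqrt(3)/11 ≈ 128.84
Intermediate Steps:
T = sqrt(3) (T = sqrt(-3 + (0 + 6)) = sqrt(-3 + 6) = sqrt(3) ≈ 1.7320)
I = -2 (I = -8 + 6 = -2)
U(m) = -28*m/(-5 + m) (U(m) = 7*(-2*(m + m)/(m - 5)) = 7*(-2*2*m/(-5 + m)) = 7*(-4*m/(-5 + m)) = -28*m/(-5 + m))
114 + U(T) = 114 - 28*sqrt(3)/(-5 + sqrt(3))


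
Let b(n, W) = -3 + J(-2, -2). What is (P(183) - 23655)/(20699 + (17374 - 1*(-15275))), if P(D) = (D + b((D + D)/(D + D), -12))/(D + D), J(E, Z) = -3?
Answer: -2885851/6508456 ≈ -0.44340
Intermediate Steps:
b(n, W) = -6 (b(n, W) = -3 - 3 = -6)
P(D) = (-6 + D)/(2*D) (P(D) = (D - 6)/(D + D) = (-6 + D)/((2*D)) = (-6 + D)*(1/(2*D)) = (-6 + D)/(2*D))
(P(183) - 23655)/(20699 + (17374 - 1*(-15275))) = ((1/2)*(-6 + 183)/183 - 23655)/(20699 + (17374 - 1*(-15275))) = ((1/2)*(1/183)*177 - 23655)/(20699 + (17374 + 15275)) = (59/122 - 23655)/(20699 + 32649) = -2885851/122/53348 = -2885851/122*1/53348 = -2885851/6508456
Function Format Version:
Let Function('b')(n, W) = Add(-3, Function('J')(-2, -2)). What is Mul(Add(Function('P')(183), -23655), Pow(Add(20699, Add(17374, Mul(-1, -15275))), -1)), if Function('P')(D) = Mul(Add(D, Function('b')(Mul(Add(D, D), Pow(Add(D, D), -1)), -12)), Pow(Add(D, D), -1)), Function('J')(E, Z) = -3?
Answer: Rational(-2885851, 6508456) ≈ -0.44340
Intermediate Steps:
Function('b')(n, W) = -6 (Function('b')(n, W) = Add(-3, -3) = -6)
Function('P')(D) = Mul(Rational(1, 2), Pow(D, -1), Add(-6, D)) (Function('P')(D) = Mul(Add(D, -6), Pow(Add(D, D), -1)) = Mul(Add(-6, D), Pow(Mul(2, D), -1)) = Mul(Add(-6, D), Mul(Rational(1, 2), Pow(D, -1))) = Mul(Rational(1, 2), Pow(D, -1), Add(-6, D)))
Mul(Add(Function('P')(183), -23655), Pow(Add(20699, Add(17374, Mul(-1, -15275))), -1)) = Mul(Add(Mul(Rational(1, 2), Pow(183, -1), Add(-6, 183)), -23655), Pow(Add(20699, Add(17374, Mul(-1, -15275))), -1)) = Mul(Add(Mul(Rational(1, 2), Rational(1, 183), 177), -23655), Pow(Add(20699, Add(17374, 15275)), -1)) = Mul(Add(Rational(59, 122), -23655), Pow(Add(20699, 32649), -1)) = Mul(Rational(-2885851, 122), Pow(53348, -1)) = Mul(Rational(-2885851, 122), Rational(1, 53348)) = Rational(-2885851, 6508456)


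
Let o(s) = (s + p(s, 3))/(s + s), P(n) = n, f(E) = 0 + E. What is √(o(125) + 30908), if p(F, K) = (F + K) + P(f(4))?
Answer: √77272570/50 ≈ 175.81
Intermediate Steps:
f(E) = E
p(F, K) = 4 + F + K (p(F, K) = (F + K) + 4 = 4 + F + K)
o(s) = (7 + 2*s)/(2*s) (o(s) = (s + (4 + s + 3))/(s + s) = (s + (7 + s))/((2*s)) = (7 + 2*s)*(1/(2*s)) = (7 + 2*s)/(2*s))
√(o(125) + 30908) = √((7/2 + 125)/125 + 30908) = √((1/125)*(257/2) + 30908) = √(257/250 + 30908) = √(7727257/250) = √77272570/50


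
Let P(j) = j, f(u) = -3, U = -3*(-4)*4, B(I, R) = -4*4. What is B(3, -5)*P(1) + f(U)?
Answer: -19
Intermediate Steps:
B(I, R) = -16
U = 48 (U = 12*4 = 48)
B(3, -5)*P(1) + f(U) = -16*1 - 3 = -16 - 3 = -19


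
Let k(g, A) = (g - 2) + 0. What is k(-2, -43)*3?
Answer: -12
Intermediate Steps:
k(g, A) = -2 + g (k(g, A) = (-2 + g) + 0 = -2 + g)
k(-2, -43)*3 = (-2 - 2)*3 = -4*3 = -12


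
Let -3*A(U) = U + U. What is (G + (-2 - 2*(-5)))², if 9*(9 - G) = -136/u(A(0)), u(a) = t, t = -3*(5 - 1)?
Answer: 180625/729 ≈ 247.77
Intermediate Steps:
A(U) = -2*U/3 (A(U) = -(U + U)/3 = -2*U/3)
t = -12 (t = -3*4 = -12)
u(a) = -12
G = 209/27 (G = 9 - (-136)/(9*(-12)) = 9 - (-136)*(-1)/(9*12) = 9 - ⅑*34/3 = 9 - 34/27 = 209/27 ≈ 7.7407)
(G + (-2 - 2*(-5)))² = (209/27 + (-2 - 2*(-5)))² = (209/27 + (-2 + 10))² = (209/27 + 8)² = (425/27)² = 180625/729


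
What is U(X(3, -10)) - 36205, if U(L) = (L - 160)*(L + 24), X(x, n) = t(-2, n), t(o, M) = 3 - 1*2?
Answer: -40180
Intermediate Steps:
t(o, M) = 1 (t(o, M) = 3 - 2 = 1)
X(x, n) = 1
U(L) = (-160 + L)*(24 + L)
U(X(3, -10)) - 36205 = (-3840 + 1² - 136*1) - 36205 = (-3840 + 1 - 136) - 36205 = -3975 - 36205 = -40180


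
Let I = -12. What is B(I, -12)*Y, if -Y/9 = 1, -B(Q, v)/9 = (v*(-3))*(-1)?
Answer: -2916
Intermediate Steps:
B(Q, v) = -27*v (B(Q, v) = -9*v*(-3)*(-1) = -9*(-3*v)*(-1) = -27*v)
Y = -9 (Y = -9*1 = -9)
B(I, -12)*Y = -27*(-12)*(-9) = 324*(-9) = -2916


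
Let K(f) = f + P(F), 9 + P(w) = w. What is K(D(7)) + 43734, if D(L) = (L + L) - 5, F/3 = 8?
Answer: 43758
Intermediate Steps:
F = 24 (F = 3*8 = 24)
P(w) = -9 + w
D(L) = -5 + 2*L (D(L) = 2*L - 5 = -5 + 2*L)
K(f) = 15 + f (K(f) = f + (-9 + 24) = f + 15 = 15 + f)
K(D(7)) + 43734 = (15 + (-5 + 2*7)) + 43734 = (15 + (-5 + 14)) + 43734 = (15 + 9) + 43734 = 24 + 43734 = 43758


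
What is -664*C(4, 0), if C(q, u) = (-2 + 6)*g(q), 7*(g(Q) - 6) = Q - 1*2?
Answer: -116864/7 ≈ -16695.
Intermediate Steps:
g(Q) = 40/7 + Q/7 (g(Q) = 6 + (Q - 1*2)/7 = 6 + (Q - 2)/7 = 6 + (-2 + Q)/7 = 6 + (-2/7 + Q/7) = 40/7 + Q/7)
C(q, u) = 160/7 + 4*q/7 (C(q, u) = (-2 + 6)*(40/7 + q/7) = 4*(40/7 + q/7) = 160/7 + 4*q/7)
-664*C(4, 0) = -664*(160/7 + (4/7)*4) = -664*(160/7 + 16/7) = -664*176/7 = -116864/7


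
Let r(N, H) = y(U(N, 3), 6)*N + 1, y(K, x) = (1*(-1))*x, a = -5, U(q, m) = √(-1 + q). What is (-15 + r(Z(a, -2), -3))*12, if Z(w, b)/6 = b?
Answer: 696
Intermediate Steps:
Z(w, b) = 6*b
y(K, x) = -x
r(N, H) = 1 - 6*N (r(N, H) = (-1*6)*N + 1 = -6*N + 1 = 1 - 6*N)
(-15 + r(Z(a, -2), -3))*12 = (-15 + (1 - 36*(-2)))*12 = (-15 + (1 - 6*(-12)))*12 = (-15 + (1 + 72))*12 = (-15 + 73)*12 = 58*12 = 696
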